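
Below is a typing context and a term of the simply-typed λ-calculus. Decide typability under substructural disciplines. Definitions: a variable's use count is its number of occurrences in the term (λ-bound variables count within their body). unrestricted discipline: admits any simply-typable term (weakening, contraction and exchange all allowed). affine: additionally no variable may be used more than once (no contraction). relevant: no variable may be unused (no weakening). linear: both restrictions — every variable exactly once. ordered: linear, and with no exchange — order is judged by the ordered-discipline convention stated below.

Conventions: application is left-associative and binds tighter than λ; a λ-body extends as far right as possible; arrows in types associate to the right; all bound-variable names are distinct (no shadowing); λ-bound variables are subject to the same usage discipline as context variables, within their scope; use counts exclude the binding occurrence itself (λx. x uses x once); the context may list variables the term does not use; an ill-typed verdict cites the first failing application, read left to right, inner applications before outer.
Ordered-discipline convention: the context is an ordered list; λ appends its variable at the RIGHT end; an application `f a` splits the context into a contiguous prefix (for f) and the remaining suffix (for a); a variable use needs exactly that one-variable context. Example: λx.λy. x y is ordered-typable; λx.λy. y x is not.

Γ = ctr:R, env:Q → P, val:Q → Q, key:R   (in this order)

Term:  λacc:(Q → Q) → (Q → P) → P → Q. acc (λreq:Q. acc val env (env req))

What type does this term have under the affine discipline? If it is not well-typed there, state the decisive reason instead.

not well-typed under affine — uses contraction: env ×2, acc ×2
variable uses: ctr: 0; env: 2; val: 1; key: 0; acc (λ-bound): 2; req (λ-bound): 1
use order (left to right): acc, acc, val, env, env, req
typing: well-typed at ((Q → Q) → (Q → P) → P → Q) → (Q → P) → P → Q
summary: ordered ✗ · linear ✗ · affine ✗ · relevant ✗ · unrestricted ✓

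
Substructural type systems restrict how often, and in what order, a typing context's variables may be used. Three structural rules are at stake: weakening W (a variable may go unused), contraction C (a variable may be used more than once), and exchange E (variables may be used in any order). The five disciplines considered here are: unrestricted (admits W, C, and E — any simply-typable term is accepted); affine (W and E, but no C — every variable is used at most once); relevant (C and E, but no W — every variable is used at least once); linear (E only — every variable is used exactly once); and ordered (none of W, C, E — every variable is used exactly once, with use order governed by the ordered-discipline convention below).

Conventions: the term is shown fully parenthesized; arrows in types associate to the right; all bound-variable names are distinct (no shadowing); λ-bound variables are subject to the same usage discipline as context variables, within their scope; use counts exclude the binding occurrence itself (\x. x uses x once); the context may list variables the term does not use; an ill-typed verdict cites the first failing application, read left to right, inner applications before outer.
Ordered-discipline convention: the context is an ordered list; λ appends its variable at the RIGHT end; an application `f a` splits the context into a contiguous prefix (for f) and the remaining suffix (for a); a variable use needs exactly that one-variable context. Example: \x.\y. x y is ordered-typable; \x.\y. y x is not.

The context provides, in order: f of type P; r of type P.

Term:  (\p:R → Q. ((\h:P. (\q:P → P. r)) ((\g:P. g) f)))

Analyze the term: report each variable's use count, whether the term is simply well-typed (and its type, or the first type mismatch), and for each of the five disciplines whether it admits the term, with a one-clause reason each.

counts: f: 1; r: 1; p [bound]: 0; h [bound]: 0; q [bound]: 0; g [bound]: 1
uses in reading order: r, g, f
typing: well-typed — term : (R → Q) → (P → P) → P
ordered ✗ (p, h, q left unused)
linear ✗ (p, h, q left unused)
affine ✓ (f, r, p, h, q, g: no repeats, contraction unneeded)
relevant ✗ (p, h, q left unused)
unrestricted ✓ (typability at (R → Q) → (P → P) → P is all that's needed)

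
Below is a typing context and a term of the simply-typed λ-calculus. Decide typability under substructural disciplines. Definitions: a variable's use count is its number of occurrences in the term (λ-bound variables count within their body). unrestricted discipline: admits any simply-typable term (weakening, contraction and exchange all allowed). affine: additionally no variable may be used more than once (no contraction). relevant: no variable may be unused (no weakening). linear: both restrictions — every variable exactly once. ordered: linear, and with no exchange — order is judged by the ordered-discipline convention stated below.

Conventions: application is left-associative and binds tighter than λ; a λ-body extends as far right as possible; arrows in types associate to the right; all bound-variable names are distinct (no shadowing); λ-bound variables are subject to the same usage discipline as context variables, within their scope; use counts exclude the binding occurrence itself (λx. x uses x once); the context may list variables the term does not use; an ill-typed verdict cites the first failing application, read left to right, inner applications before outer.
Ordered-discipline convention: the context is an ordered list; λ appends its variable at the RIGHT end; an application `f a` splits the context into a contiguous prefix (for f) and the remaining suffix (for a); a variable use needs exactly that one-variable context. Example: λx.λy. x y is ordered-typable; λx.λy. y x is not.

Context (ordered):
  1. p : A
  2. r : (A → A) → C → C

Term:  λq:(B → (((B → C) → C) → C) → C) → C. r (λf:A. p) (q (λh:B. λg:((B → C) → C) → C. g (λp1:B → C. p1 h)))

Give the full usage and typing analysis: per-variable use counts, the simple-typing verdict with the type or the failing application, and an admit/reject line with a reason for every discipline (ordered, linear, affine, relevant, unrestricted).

counts: p: 1×, r: 1×, q (bound): 1×, f (bound): 0×, h (bound): 1×, g (bound): 1×, p1 (bound): 1×
use order (left to right): r, p, q, g, p1, h
typing: well-typed at ((B → (((B → C) → C) → C) → C) → C) → C
ordered ✗ (f never used (weakening))
linear ✗ (f never used (weakening))
affine ✓ (at most one use each (p, r, q, f, h, g, p1))
relevant ✗ (f never used (weakening))
unrestricted ✓ (type-checks (((B → (((B → C) → C) → C) → C) → C) → C) and nothing is barred)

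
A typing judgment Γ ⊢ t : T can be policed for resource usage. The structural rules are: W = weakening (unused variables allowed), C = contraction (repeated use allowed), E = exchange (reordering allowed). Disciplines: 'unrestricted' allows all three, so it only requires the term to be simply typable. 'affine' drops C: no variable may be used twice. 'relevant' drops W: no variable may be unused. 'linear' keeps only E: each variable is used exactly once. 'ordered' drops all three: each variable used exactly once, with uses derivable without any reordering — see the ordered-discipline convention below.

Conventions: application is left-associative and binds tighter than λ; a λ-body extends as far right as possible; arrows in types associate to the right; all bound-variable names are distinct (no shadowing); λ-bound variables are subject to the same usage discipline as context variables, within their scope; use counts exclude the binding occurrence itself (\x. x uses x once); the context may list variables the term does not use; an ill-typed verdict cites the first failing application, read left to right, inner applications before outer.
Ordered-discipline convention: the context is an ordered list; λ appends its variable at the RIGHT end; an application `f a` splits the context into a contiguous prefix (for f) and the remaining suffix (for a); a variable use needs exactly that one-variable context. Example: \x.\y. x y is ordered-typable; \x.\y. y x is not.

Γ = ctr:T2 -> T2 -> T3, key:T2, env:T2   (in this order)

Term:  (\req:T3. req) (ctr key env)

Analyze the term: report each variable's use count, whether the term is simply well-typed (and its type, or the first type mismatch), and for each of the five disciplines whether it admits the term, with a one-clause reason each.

usage: ctr=1, key=1, env=1, req (λ-bound)=1
order of uses: req, ctr, key, env
typing: well-typed — term : T3
ordered: ✓, one use each (ctr, key, env, req); ordered split holds
linear: ✓, exactly-once usage across ctr, key, env, req
affine: ✓, at most one use each (ctr, key, env, req)
relevant: ✓, every one of ctr, key, env, req appears
unrestricted: ✓, typability at T3 is all that's needed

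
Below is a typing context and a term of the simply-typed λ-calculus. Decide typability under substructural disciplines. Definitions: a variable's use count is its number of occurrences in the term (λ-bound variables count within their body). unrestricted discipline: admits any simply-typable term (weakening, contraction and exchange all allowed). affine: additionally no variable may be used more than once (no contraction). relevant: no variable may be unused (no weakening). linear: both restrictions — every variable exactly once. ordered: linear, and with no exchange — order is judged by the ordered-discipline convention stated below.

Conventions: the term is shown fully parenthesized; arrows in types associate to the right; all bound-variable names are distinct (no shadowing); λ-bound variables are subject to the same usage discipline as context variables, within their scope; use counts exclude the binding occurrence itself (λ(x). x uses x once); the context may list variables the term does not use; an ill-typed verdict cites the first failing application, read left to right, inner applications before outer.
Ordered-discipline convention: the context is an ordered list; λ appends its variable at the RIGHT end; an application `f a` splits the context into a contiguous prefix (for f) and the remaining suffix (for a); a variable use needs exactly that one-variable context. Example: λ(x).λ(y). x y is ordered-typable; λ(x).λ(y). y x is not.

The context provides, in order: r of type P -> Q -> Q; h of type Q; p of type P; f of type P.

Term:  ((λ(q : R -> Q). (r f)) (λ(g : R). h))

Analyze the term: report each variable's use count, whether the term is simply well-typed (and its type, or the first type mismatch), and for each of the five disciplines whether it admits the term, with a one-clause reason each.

counts: r: 1, h: 1, p: 0, f: 1, q [bound]: 0, g [bound]: 0
order of uses: r, f, h
typing: ✓ — Q -> Q
ordered ✗ (p, q, g left unused)
linear ✗ (p, q, g left unused)
affine ✓ (none of r, h, p, f, q, g used more than once)
relevant ✗ (p, q, g left unused)
unrestricted ✓ (simply typable at Q -> Q; W, C, E all held)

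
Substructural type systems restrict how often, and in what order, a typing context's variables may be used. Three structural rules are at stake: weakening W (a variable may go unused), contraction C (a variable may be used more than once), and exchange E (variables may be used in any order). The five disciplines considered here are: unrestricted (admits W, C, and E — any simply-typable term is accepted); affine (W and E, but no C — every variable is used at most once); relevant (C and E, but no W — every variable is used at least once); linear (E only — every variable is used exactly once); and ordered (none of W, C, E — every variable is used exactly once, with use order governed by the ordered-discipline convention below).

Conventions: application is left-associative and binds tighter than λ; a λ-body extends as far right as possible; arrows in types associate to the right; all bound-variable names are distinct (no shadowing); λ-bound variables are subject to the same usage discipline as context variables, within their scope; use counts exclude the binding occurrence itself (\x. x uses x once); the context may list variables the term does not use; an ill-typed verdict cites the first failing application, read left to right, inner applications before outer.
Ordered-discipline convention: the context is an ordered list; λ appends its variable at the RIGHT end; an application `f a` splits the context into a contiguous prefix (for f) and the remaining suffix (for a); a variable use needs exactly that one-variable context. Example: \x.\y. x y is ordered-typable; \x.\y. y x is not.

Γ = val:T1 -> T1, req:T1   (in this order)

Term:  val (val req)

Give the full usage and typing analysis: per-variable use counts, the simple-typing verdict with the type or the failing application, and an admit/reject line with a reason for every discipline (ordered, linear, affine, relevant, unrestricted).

use counts: val: 2, req: 1
uses in reading order: val, val, req
typing: ✓ — T1
ordered: ✗ — val ×2 used more than once (contraction)
linear: ✗ — val ×2 used more than once (contraction)
affine: ✗ — val ×2 used more than once (contraction)
relevant: ✓ — none of val, req goes unused
unrestricted: ✓ — typability at T1 is all that's needed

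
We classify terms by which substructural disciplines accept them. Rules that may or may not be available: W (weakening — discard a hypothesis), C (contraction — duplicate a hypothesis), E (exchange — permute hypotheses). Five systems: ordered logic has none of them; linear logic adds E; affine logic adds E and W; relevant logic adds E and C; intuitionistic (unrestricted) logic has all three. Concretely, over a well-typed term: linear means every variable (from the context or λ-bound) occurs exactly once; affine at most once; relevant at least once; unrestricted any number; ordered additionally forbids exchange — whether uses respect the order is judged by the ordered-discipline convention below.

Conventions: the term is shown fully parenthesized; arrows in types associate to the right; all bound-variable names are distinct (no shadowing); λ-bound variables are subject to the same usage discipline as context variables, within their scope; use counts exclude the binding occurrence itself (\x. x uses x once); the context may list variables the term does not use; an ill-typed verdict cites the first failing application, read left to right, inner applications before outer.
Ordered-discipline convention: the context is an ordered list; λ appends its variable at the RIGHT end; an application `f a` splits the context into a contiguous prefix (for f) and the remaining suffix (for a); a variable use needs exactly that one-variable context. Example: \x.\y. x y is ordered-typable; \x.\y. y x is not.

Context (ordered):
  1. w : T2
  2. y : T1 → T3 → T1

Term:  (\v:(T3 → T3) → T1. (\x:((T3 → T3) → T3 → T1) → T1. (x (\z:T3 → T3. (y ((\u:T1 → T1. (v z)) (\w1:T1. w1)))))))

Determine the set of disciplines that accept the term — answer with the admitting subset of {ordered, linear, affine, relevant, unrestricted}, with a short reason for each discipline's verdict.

accepted by: affine, unrestricted
variable uses: w: 0×, y: 1×, v (λ-bound): 1×, x (λ-bound): 1×, z (λ-bound): 1×, u (λ-bound): 0×, w1 (λ-bound): 1×
order of uses: x, y, v, z, w1
typing: well-typed at ((T3 → T3) → T1) → (((T3 → T3) → T3 → T1) → T1) → T1
ordered: ✗, w, u never used (weakening)
linear: ✗, w, u never used (weakening)
affine: ✓, w, y, v, x, z, u, w1: no repeats, contraction unneeded
relevant: ✗, w, u never used (weakening)
unrestricted: ✓, type-checks (((T3 → T3) → T1) → (((T3 → T3) → T3 → T1) → T1) → T1) and nothing is barred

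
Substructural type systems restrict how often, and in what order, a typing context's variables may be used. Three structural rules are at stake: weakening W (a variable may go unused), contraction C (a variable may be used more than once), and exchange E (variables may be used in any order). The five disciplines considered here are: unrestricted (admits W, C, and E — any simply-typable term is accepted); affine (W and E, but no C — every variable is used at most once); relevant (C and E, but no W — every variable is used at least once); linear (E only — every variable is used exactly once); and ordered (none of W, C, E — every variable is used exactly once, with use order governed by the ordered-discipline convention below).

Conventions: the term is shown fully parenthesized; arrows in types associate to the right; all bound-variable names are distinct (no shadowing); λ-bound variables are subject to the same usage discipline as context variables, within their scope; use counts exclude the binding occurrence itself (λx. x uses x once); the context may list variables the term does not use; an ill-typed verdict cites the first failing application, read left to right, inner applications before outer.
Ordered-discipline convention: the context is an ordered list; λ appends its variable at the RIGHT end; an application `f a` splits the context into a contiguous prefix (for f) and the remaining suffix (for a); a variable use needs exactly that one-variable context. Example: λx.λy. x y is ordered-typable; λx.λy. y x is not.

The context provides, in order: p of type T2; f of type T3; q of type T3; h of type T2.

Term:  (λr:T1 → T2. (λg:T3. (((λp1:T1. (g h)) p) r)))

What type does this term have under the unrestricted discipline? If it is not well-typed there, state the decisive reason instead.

not well-typed under unrestricted — fails simple typing
usage: p: 1; f: 0; q: 0; h: 1; r (λ-bound): 1; g (λ-bound): 1; p1 (λ-bound): 0
order of uses: g, h, p, r
typing: ill-typed: non-function type T3 applied to an argument
across the five disciplines: ordered ✗ | linear ✗ | affine ✗ | relevant ✗ | unrestricted ✗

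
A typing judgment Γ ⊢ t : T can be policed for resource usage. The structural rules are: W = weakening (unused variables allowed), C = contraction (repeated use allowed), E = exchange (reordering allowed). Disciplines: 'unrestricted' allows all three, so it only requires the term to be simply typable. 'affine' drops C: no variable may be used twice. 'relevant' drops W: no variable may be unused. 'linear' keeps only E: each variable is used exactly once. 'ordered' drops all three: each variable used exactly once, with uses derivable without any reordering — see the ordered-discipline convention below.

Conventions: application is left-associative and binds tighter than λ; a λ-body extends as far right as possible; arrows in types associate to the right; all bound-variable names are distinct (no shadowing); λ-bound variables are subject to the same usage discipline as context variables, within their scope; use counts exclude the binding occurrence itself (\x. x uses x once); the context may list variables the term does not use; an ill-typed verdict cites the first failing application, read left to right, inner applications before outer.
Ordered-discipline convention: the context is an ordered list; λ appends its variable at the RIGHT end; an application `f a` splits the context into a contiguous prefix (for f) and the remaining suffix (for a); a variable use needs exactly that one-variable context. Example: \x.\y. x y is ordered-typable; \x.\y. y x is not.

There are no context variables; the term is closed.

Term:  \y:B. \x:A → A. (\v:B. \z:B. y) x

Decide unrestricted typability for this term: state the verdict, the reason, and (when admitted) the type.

no — the type mismatch rejects it
counts: y (bound)=1, x (bound)=1, v (bound)=0, z (bound)=0
left-to-right use order: y, x
typing: ill-typed: a function awaiting B gets A → A
per-discipline verdicts: ordered ✗; linear ✗; affine ✗; relevant ✗; unrestricted ✗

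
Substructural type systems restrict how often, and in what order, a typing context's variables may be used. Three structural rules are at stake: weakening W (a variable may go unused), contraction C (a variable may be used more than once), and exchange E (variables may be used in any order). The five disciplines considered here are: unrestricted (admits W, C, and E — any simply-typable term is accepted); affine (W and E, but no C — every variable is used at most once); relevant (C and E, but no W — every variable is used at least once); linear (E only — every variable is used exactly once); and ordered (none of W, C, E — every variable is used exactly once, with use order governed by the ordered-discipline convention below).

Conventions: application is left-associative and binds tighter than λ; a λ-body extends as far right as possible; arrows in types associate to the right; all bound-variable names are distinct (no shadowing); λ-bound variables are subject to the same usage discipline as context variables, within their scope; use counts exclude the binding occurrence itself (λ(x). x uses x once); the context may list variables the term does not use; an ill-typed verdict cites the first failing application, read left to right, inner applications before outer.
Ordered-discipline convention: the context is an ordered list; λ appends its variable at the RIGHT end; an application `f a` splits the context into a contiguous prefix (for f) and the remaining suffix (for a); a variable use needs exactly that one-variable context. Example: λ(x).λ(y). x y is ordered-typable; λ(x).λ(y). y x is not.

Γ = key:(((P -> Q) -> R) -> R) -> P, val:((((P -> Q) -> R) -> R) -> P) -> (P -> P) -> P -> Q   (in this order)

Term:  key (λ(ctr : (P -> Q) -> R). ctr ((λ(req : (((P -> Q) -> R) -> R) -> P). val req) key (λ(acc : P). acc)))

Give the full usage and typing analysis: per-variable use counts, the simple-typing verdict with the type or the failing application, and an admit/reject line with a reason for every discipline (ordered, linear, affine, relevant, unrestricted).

variable uses: key: 2×; val: 1×; ctr (bound): 1×; req (bound): 1×; acc (bound): 1×
uses in reading order: key, ctr, val, req, key, acc
typing: the term checks, with type P
ordered: ✗ — repeated use of key ×2
linear: ✗ — repeated use of key ×2
affine: ✗ — repeated use of key ×2
relevant: ✓ — at least one use each (key, val, ctr, req, acc)
unrestricted: ✓ — well-typed at P; no restrictions here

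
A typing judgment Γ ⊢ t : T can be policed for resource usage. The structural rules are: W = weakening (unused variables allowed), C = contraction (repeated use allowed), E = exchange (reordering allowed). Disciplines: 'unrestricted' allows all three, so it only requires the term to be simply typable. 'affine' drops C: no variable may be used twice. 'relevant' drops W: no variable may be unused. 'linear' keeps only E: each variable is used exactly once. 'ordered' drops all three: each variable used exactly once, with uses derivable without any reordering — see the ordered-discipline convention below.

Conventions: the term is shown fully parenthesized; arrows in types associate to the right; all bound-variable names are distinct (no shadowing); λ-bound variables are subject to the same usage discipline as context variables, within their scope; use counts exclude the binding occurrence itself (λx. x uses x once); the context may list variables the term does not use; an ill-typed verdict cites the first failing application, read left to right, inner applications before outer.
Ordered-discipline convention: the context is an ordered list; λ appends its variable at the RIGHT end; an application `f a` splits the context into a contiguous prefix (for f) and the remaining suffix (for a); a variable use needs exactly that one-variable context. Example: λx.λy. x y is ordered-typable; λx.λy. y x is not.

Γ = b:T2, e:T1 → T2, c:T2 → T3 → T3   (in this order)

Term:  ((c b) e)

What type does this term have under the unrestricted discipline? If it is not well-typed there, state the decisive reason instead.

not well-typed under unrestricted — a type mismatch blocks all five
variable uses: b ×1; e ×1; c ×1
order of uses: c, b, e
typing: ill-typed: a function awaiting T3 gets T1 → T2
per-discipline verdicts: ordered ✗ · linear ✗ · affine ✗ · relevant ✗ · unrestricted ✗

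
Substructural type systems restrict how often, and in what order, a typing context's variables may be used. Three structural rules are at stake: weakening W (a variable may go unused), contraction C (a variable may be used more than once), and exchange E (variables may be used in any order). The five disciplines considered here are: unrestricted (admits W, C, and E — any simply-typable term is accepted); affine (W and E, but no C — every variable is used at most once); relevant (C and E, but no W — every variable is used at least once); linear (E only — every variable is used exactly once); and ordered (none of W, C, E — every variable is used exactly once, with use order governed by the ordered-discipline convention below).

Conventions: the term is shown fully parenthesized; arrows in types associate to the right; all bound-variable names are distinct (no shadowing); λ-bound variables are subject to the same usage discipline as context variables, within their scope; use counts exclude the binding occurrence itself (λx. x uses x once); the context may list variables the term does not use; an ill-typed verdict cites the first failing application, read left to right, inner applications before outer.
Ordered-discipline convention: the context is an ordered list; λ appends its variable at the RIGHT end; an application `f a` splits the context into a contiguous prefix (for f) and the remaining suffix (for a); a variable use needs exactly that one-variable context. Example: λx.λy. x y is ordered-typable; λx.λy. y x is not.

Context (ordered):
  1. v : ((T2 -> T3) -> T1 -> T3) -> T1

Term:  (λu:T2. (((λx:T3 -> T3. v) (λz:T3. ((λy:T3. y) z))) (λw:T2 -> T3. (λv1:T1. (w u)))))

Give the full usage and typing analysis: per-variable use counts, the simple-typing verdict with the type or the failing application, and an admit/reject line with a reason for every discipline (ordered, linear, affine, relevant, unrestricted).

counts: v=1, u [bound]=1, x [bound]=0, z [bound]=1, y [bound]=1, w [bound]=1, v1 [bound]=0
use order (left to right): v, y, z, w, u
typing: ✓ — T2 -> T1
ordered: ✗, x, v1 left unused
linear: ✗, x, v1 left unused
affine: ✓, no duplicate uses among v, u, x, z, y, w, v1
relevant: ✗, x, v1 left unused
unrestricted: ✓, well-typed at T2 -> T1; no restrictions here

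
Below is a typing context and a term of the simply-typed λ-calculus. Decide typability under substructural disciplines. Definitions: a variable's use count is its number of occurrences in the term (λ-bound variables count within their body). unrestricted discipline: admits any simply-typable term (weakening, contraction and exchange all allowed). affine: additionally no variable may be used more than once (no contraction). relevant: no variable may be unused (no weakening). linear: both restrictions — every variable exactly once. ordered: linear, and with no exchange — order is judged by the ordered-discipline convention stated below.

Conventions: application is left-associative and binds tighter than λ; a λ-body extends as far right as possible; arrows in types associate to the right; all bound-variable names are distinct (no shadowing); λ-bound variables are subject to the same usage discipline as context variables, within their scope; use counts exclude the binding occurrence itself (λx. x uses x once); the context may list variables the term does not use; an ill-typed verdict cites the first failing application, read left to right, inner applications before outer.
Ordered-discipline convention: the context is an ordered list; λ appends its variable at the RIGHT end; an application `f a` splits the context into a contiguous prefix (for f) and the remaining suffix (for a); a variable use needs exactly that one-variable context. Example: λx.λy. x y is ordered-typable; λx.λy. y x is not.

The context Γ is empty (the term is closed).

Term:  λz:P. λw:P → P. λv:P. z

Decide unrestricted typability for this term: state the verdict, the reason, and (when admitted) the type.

yes — typability at P → (P → P) → P → P is all that's needed; term : P → (P → P) → P → P
variable uses: z (bound)=1, w (bound)=0, v (bound)=0
uses in reading order: z
typing: well-typed — term : P → (P → P) → P → P
across the five disciplines: ordered ✗; linear ✗; affine ✓; relevant ✗; unrestricted ✓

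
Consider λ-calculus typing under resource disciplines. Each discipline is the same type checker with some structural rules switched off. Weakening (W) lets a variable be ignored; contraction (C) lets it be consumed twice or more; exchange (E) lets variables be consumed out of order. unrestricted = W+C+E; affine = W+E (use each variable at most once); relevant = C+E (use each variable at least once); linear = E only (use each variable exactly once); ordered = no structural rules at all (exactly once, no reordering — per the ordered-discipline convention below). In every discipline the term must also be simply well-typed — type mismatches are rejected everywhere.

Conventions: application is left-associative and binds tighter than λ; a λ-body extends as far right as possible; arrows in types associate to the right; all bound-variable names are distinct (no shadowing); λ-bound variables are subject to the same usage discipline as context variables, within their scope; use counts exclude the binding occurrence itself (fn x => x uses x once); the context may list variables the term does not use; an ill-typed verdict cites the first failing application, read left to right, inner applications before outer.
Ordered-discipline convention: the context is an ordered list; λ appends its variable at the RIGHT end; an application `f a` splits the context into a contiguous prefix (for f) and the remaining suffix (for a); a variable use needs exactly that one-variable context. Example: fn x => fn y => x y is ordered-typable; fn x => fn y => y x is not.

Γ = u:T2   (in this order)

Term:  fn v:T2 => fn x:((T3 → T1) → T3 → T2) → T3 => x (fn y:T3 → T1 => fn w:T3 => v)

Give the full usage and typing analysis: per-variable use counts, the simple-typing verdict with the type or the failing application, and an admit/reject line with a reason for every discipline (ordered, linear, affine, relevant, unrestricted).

variable uses: u ×0; v (bound) ×1; x (bound) ×1; y (bound) ×0; w (bound) ×0
use order (left to right): x, v
typing: well-typed — term : T2 → (((T3 → T1) → T3 → T2) → T3) → T3
ordered: ✗ — unused: u, y, w — weakening required
linear: ✗ — unused: u, y, w — weakening required
affine: ✓ — at most one use each (u, v, x, y, w)
relevant: ✗ — unused: u, y, w — weakening required
unrestricted: ✓ — typability at T2 → (((T3 → T1) → T3 → T2) → T3) → T3 is all that's needed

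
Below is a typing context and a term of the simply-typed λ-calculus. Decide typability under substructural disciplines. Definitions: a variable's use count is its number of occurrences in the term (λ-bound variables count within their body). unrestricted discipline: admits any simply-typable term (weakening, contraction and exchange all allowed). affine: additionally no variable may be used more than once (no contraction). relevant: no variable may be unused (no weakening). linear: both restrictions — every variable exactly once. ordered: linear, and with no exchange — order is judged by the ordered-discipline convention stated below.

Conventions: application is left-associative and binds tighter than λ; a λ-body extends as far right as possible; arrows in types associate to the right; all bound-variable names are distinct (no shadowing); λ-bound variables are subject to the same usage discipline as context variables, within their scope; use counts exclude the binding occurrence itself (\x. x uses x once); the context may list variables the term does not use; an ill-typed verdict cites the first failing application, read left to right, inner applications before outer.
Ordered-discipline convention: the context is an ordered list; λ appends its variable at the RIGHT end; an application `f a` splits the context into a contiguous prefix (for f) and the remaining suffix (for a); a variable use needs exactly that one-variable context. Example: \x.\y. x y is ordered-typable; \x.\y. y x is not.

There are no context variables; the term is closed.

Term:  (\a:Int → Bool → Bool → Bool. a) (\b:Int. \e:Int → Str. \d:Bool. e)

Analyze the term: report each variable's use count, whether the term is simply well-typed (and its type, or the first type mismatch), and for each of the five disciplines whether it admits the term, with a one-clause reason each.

use counts: a (bound)=1, b (bound)=0, e (bound)=1, d (bound)=0
uses in reading order: a, e
typing: ill-typed: a function awaiting Int → Bool → Bool → Bool gets Int → (Int → Str) → Bool → Int → Str
ordered: ✗, not simply typable
linear: ✗, fails simple typing
affine: ✗, a type mismatch blocks all five
relevant: ✗, the type mismatch rejects it
unrestricted: ✗, not simply typable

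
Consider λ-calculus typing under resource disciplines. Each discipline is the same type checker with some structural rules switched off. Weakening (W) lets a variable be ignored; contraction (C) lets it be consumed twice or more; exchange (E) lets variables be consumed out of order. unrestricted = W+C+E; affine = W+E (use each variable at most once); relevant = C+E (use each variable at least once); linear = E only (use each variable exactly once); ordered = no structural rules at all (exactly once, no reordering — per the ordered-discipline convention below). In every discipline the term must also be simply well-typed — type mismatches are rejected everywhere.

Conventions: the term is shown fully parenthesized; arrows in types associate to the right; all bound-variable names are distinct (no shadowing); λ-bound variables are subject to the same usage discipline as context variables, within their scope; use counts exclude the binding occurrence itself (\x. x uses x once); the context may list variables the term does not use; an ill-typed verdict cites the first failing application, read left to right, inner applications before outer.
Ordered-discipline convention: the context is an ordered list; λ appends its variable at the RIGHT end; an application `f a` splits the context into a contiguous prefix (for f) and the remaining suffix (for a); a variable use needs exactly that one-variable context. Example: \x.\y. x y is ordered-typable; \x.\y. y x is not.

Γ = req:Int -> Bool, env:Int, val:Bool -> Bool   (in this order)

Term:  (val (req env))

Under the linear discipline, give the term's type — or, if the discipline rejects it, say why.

term : Bool
use counts: req ×1; env ×1; val ×1
use order (left to right): val, req, env
typing: ✓ — Bool
summary: ordered ✗; linear ✓; affine ✓; relevant ✓; unrestricted ✓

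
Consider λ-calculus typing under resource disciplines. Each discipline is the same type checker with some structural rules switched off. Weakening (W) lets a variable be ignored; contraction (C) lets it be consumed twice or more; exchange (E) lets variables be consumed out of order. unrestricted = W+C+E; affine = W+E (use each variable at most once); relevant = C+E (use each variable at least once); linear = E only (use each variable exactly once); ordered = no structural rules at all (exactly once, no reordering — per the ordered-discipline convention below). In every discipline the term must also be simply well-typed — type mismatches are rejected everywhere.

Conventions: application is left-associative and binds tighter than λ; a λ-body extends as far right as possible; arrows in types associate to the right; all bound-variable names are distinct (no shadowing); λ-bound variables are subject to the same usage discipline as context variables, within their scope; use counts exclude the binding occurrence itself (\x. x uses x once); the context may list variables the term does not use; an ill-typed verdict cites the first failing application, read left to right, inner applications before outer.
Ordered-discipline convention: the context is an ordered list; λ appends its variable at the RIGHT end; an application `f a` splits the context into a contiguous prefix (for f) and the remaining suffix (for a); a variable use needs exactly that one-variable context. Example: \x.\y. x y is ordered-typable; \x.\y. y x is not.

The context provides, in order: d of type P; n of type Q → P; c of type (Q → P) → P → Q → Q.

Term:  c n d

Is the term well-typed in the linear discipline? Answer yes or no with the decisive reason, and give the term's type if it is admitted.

yes — single use per variable (d, n, c); term : Q → Q
usage: d: 1, n: 1, c: 1
use order (left to right): c, n, d
typing: the term checks, with type Q → Q
across the five disciplines: ordered ✗ | linear ✓ | affine ✓ | relevant ✓ | unrestricted ✓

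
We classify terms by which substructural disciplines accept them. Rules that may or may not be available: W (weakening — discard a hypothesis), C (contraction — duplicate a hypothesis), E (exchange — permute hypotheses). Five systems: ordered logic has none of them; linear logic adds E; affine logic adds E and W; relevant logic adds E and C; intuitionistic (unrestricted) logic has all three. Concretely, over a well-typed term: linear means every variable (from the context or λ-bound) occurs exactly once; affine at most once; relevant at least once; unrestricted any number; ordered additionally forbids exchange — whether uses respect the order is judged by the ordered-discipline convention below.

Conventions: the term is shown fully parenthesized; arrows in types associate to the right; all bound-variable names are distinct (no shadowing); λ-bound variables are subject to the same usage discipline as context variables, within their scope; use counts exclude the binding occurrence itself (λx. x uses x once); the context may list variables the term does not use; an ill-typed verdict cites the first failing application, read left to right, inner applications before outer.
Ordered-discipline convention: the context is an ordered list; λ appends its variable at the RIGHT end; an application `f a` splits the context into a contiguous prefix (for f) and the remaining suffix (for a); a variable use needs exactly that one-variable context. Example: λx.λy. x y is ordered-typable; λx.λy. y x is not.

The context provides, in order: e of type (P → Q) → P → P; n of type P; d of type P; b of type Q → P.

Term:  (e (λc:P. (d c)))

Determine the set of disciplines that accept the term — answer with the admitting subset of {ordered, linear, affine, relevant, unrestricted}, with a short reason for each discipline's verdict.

admitting disciplines: none
counts: e: 1×; n: 0×; d: 1×; b: 0×; c [bound]: 1×
order of uses: e, d, c
typing: ill-typed: can't apply a value of type P
ordered ✗ (not simply typable)
linear ✗ (fails simple typing)
affine ✗ (a type mismatch blocks all five)
relevant ✗ (the type mismatch rejects it)
unrestricted ✗ (not simply typable)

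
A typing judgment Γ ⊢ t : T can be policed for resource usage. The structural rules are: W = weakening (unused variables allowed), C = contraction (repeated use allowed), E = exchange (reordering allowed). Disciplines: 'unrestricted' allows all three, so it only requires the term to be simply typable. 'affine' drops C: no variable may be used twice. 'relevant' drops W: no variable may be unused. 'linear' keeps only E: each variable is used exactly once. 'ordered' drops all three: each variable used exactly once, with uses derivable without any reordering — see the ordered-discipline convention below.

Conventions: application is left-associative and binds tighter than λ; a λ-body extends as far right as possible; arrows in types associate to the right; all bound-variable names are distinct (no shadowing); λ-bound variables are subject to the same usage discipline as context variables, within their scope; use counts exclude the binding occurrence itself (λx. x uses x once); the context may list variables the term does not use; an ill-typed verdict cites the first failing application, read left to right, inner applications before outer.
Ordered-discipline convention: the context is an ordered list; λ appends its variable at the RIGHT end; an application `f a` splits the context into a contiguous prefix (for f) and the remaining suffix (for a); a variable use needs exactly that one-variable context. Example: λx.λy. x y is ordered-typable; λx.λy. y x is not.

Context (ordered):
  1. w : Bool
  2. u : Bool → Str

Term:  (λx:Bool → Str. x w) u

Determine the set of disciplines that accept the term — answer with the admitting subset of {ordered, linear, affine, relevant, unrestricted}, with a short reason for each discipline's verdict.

admitted in: linear, affine, relevant, unrestricted
counts: w=1; u=1; x (bound)=1
use order (left to right): x, w, u
typing: ✓ — Str
ordered: ✗, no ordered split (uses run x, w, u)
linear: ✓, each of w, u, x used exactly once
affine: ✓, w, u, x: no repeats, contraction unneeded
relevant: ✓, w, u, x: all used, weakening unneeded
unrestricted: ✓, simply typable at Str; W, C, E all held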